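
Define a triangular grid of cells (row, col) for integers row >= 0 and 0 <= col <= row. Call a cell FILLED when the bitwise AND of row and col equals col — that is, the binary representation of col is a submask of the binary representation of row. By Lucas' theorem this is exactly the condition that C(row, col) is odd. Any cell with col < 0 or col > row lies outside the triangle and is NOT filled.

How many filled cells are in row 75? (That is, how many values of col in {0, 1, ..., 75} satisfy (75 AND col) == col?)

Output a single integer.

75 in binary = 1001011
popcount(75) = number of 1-bits in 1001011 = 4
A col c satisfies (75 AND c) == c iff every set bit of c is also set in 75; each of the 4 set bits of 75 can independently be on or off in c.
count = 2^4 = 16

Answer: 16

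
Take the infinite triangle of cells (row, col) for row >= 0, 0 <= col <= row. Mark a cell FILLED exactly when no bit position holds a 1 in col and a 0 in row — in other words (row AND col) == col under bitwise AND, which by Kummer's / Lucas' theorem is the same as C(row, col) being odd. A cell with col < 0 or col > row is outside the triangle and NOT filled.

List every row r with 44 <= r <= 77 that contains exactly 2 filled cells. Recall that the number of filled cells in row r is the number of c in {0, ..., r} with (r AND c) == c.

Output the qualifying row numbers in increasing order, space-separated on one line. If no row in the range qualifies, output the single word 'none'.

Row r has 2^popcount(r) filled cells, so we need popcount(r) = log2(2) = 1.
Scan r = 44..77 and keep those with exactly 1 one-bits:
r=44=101100 popcount=3 -> skip
r=45=101101 popcount=4 -> skip
r=46=101110 popcount=4 -> skip
r=47=101111 popcount=5 -> skip
r=48=110000 popcount=2 -> skip
r=49=110001 popcount=3 -> skip
r=50=110010 popcount=3 -> skip
r=51=110011 popcount=4 -> skip
r=52=110100 popcount=3 -> skip
r=53=110101 popcount=4 -> skip
r=54=110110 popcount=4 -> skip
r=55=110111 popcount=5 -> skip
r=56=111000 popcount=3 -> skip
r=57=111001 popcount=4 -> skip
r=58=111010 popcount=4 -> skip
r=59=111011 popcount=5 -> skip
r=60=111100 popcount=4 -> skip
r=61=111101 popcount=5 -> skip
r=62=111110 popcount=5 -> skip
r=63=111111 popcount=6 -> skip
r=64=1000000 popcount=1 -> KEEP
r=65=1000001 popcount=2 -> skip
r=66=1000010 popcount=2 -> skip
r=67=1000011 popcount=3 -> skip
r=68=1000100 popcount=2 -> skip
r=69=1000101 popcount=3 -> skip
r=70=1000110 popcount=3 -> skip
r=71=1000111 popcount=4 -> skip
r=72=1001000 popcount=2 -> skip
r=73=1001001 popcount=3 -> skip
r=74=1001010 popcount=3 -> skip
r=75=1001011 popcount=4 -> skip
r=76=1001100 popcount=3 -> skip
r=77=1001101 popcount=4 -> skip
Kept rows: 64

Answer: 64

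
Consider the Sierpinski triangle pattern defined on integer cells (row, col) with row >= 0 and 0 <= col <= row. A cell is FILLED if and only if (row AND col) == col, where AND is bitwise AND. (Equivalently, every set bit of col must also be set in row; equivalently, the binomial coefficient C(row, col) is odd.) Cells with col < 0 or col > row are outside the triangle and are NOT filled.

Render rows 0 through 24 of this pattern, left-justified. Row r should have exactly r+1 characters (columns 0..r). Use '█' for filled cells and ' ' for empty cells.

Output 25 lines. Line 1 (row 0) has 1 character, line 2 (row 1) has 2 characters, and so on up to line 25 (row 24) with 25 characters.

Answer: █
██
█ █
████
█   █
██  ██
█ █ █ █
████████
█       █
██      ██
█ █     █ █
████    ████
█   █   █   █
██  ██  ██  ██
█ █ █ █ █ █ █ █
████████████████
█               █
██              ██
█ █             █ █
████            ████
█   █           █   █
██  ██          ██  ██
█ █ █ █         █ █ █ █
████████        ████████
█       █       █       █

Derivation:
r0=0: █
r1=1: ██
r2=10: █ █
r3=11: ████
r4=100: █   █
r5=101: ██  ██
r6=110: █ █ █ █
r7=111: ████████
r8=1000: █       █
r9=1001: ██      ██
r10=1010: █ █     █ █
r11=1011: ████    ████
r12=1100: █   █   █   █
r13=1101: ██  ██  ██  ██
r14=1110: █ █ █ █ █ █ █ █
r15=1111: ████████████████
r16=10000: █               █
r17=10001: ██              ██
r18=10010: █ █             █ █
r19=10011: ████            ████
r20=10100: █   █           █   █
r21=10101: ██  ██          ██  ██
r22=10110: █ █ █ █         █ █ █ █
r23=10111: ████████        ████████
r24=11000: █       █       █       █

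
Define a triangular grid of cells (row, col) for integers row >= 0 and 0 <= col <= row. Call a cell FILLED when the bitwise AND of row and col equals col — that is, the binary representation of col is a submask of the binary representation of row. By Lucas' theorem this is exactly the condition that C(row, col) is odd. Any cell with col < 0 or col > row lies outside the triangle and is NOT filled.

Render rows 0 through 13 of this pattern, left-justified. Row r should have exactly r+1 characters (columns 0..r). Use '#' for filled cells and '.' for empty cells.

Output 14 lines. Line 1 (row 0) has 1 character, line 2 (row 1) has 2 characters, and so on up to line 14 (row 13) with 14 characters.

Answer: #
##
#.#
####
#...#
##..##
#.#.#.#
########
#.......#
##......##
#.#.....#.#
####....####
#...#...#...#
##..##..##..##

Derivation:
r0=0: #
r1=1: ##
r2=10: #.#
r3=11: ####
r4=100: #...#
r5=101: ##..##
r6=110: #.#.#.#
r7=111: ########
r8=1000: #.......#
r9=1001: ##......##
r10=1010: #.#.....#.#
r11=1011: ####....####
r12=1100: #...#...#...#
r13=1101: ##..##..##..##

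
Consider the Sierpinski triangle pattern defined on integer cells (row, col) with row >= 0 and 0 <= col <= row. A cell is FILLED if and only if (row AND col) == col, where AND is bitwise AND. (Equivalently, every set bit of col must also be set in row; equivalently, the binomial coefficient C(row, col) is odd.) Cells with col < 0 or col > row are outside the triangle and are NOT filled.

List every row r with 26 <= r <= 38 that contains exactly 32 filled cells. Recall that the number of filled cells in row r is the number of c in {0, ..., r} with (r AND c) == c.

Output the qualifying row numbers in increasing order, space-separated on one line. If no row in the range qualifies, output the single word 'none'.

Row r has 2^popcount(r) filled cells, so we need popcount(r) = log2(32) = 5.
Scan r = 26..38 and keep those with exactly 5 one-bits:
r=26=11010 popcount=3 -> skip
r=27=11011 popcount=4 -> skip
r=28=11100 popcount=3 -> skip
r=29=11101 popcount=4 -> skip
r=30=11110 popcount=4 -> skip
r=31=11111 popcount=5 -> KEEP
r=32=100000 popcount=1 -> skip
r=33=100001 popcount=2 -> skip
r=34=100010 popcount=2 -> skip
r=35=100011 popcount=3 -> skip
r=36=100100 popcount=2 -> skip
r=37=100101 popcount=3 -> skip
r=38=100110 popcount=3 -> skip
Kept rows: 31

Answer: 31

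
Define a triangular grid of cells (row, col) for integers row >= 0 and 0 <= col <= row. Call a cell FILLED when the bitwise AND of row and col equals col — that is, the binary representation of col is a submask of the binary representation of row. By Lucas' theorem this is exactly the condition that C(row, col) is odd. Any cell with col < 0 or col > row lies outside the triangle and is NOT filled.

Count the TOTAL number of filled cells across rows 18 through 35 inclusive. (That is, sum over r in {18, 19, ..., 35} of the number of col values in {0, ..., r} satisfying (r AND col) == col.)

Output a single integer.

r18=10010 pc2: +4 =4
r19=10011 pc3: +8 =12
r20=10100 pc2: +4 =16
r21=10101 pc3: +8 =24
r22=10110 pc3: +8 =32
r23=10111 pc4: +16 =48
r24=11000 pc2: +4 =52
r25=11001 pc3: +8 =60
r26=11010 pc3: +8 =68
r27=11011 pc4: +16 =84
r28=11100 pc3: +8 =92
r29=11101 pc4: +16 =108
r30=11110 pc4: +16 =124
r31=11111 pc5: +32 =156
r32=100000 pc1: +2 =158
r33=100001 pc2: +4 =162
r34=100010 pc2: +4 =166
r35=100011 pc3: +8 =174

Answer: 174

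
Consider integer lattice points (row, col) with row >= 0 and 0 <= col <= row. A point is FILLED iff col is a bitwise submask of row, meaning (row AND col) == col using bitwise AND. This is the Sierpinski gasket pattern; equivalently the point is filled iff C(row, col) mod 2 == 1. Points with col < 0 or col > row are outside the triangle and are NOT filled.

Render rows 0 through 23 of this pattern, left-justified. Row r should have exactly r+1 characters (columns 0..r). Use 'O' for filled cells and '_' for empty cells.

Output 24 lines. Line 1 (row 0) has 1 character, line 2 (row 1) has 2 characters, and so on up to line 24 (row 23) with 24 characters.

r0=0: O
r1=1: OO
r2=10: O_O
r3=11: OOOO
r4=100: O___O
r5=101: OO__OO
r6=110: O_O_O_O
r7=111: OOOOOOOO
r8=1000: O_______O
r9=1001: OO______OO
r10=1010: O_O_____O_O
r11=1011: OOOO____OOOO
r12=1100: O___O___O___O
r13=1101: OO__OO__OO__OO
r14=1110: O_O_O_O_O_O_O_O
r15=1111: OOOOOOOOOOOOOOOO
r16=10000: O_______________O
r17=10001: OO______________OO
r18=10010: O_O_____________O_O
r19=10011: OOOO____________OOOO
r20=10100: O___O___________O___O
r21=10101: OO__OO__________OO__OO
r22=10110: O_O_O_O_________O_O_O_O
r23=10111: OOOOOOOO________OOOOOOOO

Answer: O
OO
O_O
OOOO
O___O
OO__OO
O_O_O_O
OOOOOOOO
O_______O
OO______OO
O_O_____O_O
OOOO____OOOO
O___O___O___O
OO__OO__OO__OO
O_O_O_O_O_O_O_O
OOOOOOOOOOOOOOOO
O_______________O
OO______________OO
O_O_____________O_O
OOOO____________OOOO
O___O___________O___O
OO__OO__________OO__OO
O_O_O_O_________O_O_O_O
OOOOOOOO________OOOOOOOO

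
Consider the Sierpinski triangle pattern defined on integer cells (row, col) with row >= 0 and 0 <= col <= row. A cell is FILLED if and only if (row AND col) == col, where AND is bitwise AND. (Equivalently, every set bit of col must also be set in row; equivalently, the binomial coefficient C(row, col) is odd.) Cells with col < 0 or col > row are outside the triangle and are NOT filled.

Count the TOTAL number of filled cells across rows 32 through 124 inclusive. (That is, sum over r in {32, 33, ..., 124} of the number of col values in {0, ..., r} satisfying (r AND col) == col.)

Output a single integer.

Answer: 1688

Derivation:
r32=100000 pc1: +2 =2
r33=100001 pc2: +4 =6
r34=100010 pc2: +4 =10
r35=100011 pc3: +8 =18
r36=100100 pc2: +4 =22
r37=100101 pc3: +8 =30
r38=100110 pc3: +8 =38
r39=100111 pc4: +16 =54
r40=101000 pc2: +4 =58
r41=101001 pc3: +8 =66
r42=101010 pc3: +8 =74
r43=101011 pc4: +16 =90
r44=101100 pc3: +8 =98
r45=101101 pc4: +16 =114
r46=101110 pc4: +16 =130
r47=101111 pc5: +32 =162
r48=110000 pc2: +4 =166
r49=110001 pc3: +8 =174
r50=110010 pc3: +8 =182
r51=110011 pc4: +16 =198
r52=110100 pc3: +8 =206
r53=110101 pc4: +16 =222
r54=110110 pc4: +16 =238
r55=110111 pc5: +32 =270
r56=111000 pc3: +8 =278
r57=111001 pc4: +16 =294
r58=111010 pc4: +16 =310
r59=111011 pc5: +32 =342
r60=111100 pc4: +16 =358
r61=111101 pc5: +32 =390
r62=111110 pc5: +32 =422
r63=111111 pc6: +64 =486
r64=1000000 pc1: +2 =488
r65=1000001 pc2: +4 =492
r66=1000010 pc2: +4 =496
r67=1000011 pc3: +8 =504
r68=1000100 pc2: +4 =508
r69=1000101 pc3: +8 =516
r70=1000110 pc3: +8 =524
r71=1000111 pc4: +16 =540
r72=1001000 pc2: +4 =544
r73=1001001 pc3: +8 =552
r74=1001010 pc3: +8 =560
r75=1001011 pc4: +16 =576
r76=1001100 pc3: +8 =584
r77=1001101 pc4: +16 =600
r78=1001110 pc4: +16 =616
r79=1001111 pc5: +32 =648
r80=1010000 pc2: +4 =652
r81=1010001 pc3: +8 =660
r82=1010010 pc3: +8 =668
r83=1010011 pc4: +16 =684
r84=1010100 pc3: +8 =692
r85=1010101 pc4: +16 =708
r86=1010110 pc4: +16 =724
r87=1010111 pc5: +32 =756
r88=1011000 pc3: +8 =764
r89=1011001 pc4: +16 =780
r90=1011010 pc4: +16 =796
r91=1011011 pc5: +32 =828
r92=1011100 pc4: +16 =844
r93=1011101 pc5: +32 =876
r94=1011110 pc5: +32 =908
r95=1011111 pc6: +64 =972
r96=1100000 pc2: +4 =976
r97=1100001 pc3: +8 =984
r98=1100010 pc3: +8 =992
r99=1100011 pc4: +16 =1008
r100=1100100 pc3: +8 =1016
r101=1100101 pc4: +16 =1032
r102=1100110 pc4: +16 =1048
r103=1100111 pc5: +32 =1080
r104=1101000 pc3: +8 =1088
r105=1101001 pc4: +16 =1104
r106=1101010 pc4: +16 =1120
r107=1101011 pc5: +32 =1152
r108=1101100 pc4: +16 =1168
r109=1101101 pc5: +32 =1200
r110=1101110 pc5: +32 =1232
r111=1101111 pc6: +64 =1296
r112=1110000 pc3: +8 =1304
r113=1110001 pc4: +16 =1320
r114=1110010 pc4: +16 =1336
r115=1110011 pc5: +32 =1368
r116=1110100 pc4: +16 =1384
r117=1110101 pc5: +32 =1416
r118=1110110 pc5: +32 =1448
r119=1110111 pc6: +64 =1512
r120=1111000 pc4: +16 =1528
r121=1111001 pc5: +32 =1560
r122=1111010 pc5: +32 =1592
r123=1111011 pc6: +64 =1656
r124=1111100 pc5: +32 =1688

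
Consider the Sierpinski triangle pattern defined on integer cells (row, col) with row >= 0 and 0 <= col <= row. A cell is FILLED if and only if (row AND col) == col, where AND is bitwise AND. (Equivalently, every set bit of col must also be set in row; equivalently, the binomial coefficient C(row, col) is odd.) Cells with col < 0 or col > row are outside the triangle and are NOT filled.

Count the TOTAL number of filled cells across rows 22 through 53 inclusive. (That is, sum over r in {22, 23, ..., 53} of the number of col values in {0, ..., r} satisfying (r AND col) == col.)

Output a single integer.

r22=10110 pc3: +8 =8
r23=10111 pc4: +16 =24
r24=11000 pc2: +4 =28
r25=11001 pc3: +8 =36
r26=11010 pc3: +8 =44
r27=11011 pc4: +16 =60
r28=11100 pc3: +8 =68
r29=11101 pc4: +16 =84
r30=11110 pc4: +16 =100
r31=11111 pc5: +32 =132
r32=100000 pc1: +2 =134
r33=100001 pc2: +4 =138
r34=100010 pc2: +4 =142
r35=100011 pc3: +8 =150
r36=100100 pc2: +4 =154
r37=100101 pc3: +8 =162
r38=100110 pc3: +8 =170
r39=100111 pc4: +16 =186
r40=101000 pc2: +4 =190
r41=101001 pc3: +8 =198
r42=101010 pc3: +8 =206
r43=101011 pc4: +16 =222
r44=101100 pc3: +8 =230
r45=101101 pc4: +16 =246
r46=101110 pc4: +16 =262
r47=101111 pc5: +32 =294
r48=110000 pc2: +4 =298
r49=110001 pc3: +8 =306
r50=110010 pc3: +8 =314
r51=110011 pc4: +16 =330
r52=110100 pc3: +8 =338
r53=110101 pc4: +16 =354

Answer: 354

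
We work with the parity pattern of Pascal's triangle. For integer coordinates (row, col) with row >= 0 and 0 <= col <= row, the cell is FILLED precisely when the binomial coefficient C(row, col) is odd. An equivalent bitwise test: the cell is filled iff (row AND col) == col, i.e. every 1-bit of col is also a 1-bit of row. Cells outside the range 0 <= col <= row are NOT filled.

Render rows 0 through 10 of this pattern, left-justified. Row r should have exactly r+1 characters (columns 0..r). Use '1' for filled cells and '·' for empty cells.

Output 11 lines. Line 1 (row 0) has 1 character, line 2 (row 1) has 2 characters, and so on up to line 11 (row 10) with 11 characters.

Answer: 1
11
1·1
1111
1···1
11··11
1·1·1·1
11111111
1·······1
11······11
1·1·····1·1

Derivation:
r0=0: 1
r1=1: 11
r2=10: 1·1
r3=11: 1111
r4=100: 1···1
r5=101: 11··11
r6=110: 1·1·1·1
r7=111: 11111111
r8=1000: 1·······1
r9=1001: 11······11
r10=1010: 1·1·····1·1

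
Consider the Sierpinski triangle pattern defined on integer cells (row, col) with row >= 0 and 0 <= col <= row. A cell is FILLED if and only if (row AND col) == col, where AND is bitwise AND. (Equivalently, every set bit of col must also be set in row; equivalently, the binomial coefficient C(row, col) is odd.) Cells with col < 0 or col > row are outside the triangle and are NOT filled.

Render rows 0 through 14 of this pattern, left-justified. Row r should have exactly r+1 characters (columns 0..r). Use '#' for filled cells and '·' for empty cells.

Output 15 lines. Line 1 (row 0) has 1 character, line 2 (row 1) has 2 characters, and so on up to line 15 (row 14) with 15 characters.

Answer: #
##
#·#
####
#···#
##··##
#·#·#·#
########
#·······#
##······##
#·#·····#·#
####····####
#···#···#···#
##··##··##··##
#·#·#·#·#·#·#·#

Derivation:
r0=0: #
r1=1: ##
r2=10: #·#
r3=11: ####
r4=100: #···#
r5=101: ##··##
r6=110: #·#·#·#
r7=111: ########
r8=1000: #·······#
r9=1001: ##······##
r10=1010: #·#·····#·#
r11=1011: ####····####
r12=1100: #···#···#···#
r13=1101: ##··##··##··##
r14=1110: #·#·#·#·#·#·#·#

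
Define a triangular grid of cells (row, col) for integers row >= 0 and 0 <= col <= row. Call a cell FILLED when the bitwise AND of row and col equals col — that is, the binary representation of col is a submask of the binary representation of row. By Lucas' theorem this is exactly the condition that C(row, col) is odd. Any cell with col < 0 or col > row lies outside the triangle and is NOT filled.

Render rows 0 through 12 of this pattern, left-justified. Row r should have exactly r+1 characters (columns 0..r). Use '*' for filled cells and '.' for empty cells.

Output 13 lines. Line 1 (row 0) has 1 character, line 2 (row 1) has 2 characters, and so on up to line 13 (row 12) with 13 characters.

r0=0: *
r1=1: **
r2=10: *.*
r3=11: ****
r4=100: *...*
r5=101: **..**
r6=110: *.*.*.*
r7=111: ********
r8=1000: *.......*
r9=1001: **......**
r10=1010: *.*.....*.*
r11=1011: ****....****
r12=1100: *...*...*...*

Answer: *
**
*.*
****
*...*
**..**
*.*.*.*
********
*.......*
**......**
*.*.....*.*
****....****
*...*...*...*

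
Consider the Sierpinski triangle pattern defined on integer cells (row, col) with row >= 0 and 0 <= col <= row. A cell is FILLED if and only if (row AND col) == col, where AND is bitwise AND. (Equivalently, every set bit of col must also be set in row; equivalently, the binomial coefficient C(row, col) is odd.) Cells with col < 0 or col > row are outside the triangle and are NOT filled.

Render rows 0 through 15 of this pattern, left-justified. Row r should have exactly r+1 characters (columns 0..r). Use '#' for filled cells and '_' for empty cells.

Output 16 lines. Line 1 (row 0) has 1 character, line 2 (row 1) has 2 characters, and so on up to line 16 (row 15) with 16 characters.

Answer: #
##
#_#
####
#___#
##__##
#_#_#_#
########
#_______#
##______##
#_#_____#_#
####____####
#___#___#___#
##__##__##__##
#_#_#_#_#_#_#_#
################

Derivation:
r0=0: #
r1=1: ##
r2=10: #_#
r3=11: ####
r4=100: #___#
r5=101: ##__##
r6=110: #_#_#_#
r7=111: ########
r8=1000: #_______#
r9=1001: ##______##
r10=1010: #_#_____#_#
r11=1011: ####____####
r12=1100: #___#___#___#
r13=1101: ##__##__##__##
r14=1110: #_#_#_#_#_#_#_#
r15=1111: ################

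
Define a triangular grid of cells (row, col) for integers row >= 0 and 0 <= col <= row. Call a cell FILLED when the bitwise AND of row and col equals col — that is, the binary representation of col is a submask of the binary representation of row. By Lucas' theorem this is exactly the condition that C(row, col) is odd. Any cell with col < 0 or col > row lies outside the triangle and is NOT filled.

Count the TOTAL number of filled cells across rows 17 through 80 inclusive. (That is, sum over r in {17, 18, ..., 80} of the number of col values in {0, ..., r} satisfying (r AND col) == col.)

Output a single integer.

r17=10001 pc2: +4 =4
r18=10010 pc2: +4 =8
r19=10011 pc3: +8 =16
r20=10100 pc2: +4 =20
r21=10101 pc3: +8 =28
r22=10110 pc3: +8 =36
r23=10111 pc4: +16 =52
r24=11000 pc2: +4 =56
r25=11001 pc3: +8 =64
r26=11010 pc3: +8 =72
r27=11011 pc4: +16 =88
r28=11100 pc3: +8 =96
r29=11101 pc4: +16 =112
r30=11110 pc4: +16 =128
r31=11111 pc5: +32 =160
r32=100000 pc1: +2 =162
r33=100001 pc2: +4 =166
r34=100010 pc2: +4 =170
r35=100011 pc3: +8 =178
r36=100100 pc2: +4 =182
r37=100101 pc3: +8 =190
r38=100110 pc3: +8 =198
r39=100111 pc4: +16 =214
r40=101000 pc2: +4 =218
r41=101001 pc3: +8 =226
r42=101010 pc3: +8 =234
r43=101011 pc4: +16 =250
r44=101100 pc3: +8 =258
r45=101101 pc4: +16 =274
r46=101110 pc4: +16 =290
r47=101111 pc5: +32 =322
r48=110000 pc2: +4 =326
r49=110001 pc3: +8 =334
r50=110010 pc3: +8 =342
r51=110011 pc4: +16 =358
r52=110100 pc3: +8 =366
r53=110101 pc4: +16 =382
r54=110110 pc4: +16 =398
r55=110111 pc5: +32 =430
r56=111000 pc3: +8 =438
r57=111001 pc4: +16 =454
r58=111010 pc4: +16 =470
r59=111011 pc5: +32 =502
r60=111100 pc4: +16 =518
r61=111101 pc5: +32 =550
r62=111110 pc5: +32 =582
r63=111111 pc6: +64 =646
r64=1000000 pc1: +2 =648
r65=1000001 pc2: +4 =652
r66=1000010 pc2: +4 =656
r67=1000011 pc3: +8 =664
r68=1000100 pc2: +4 =668
r69=1000101 pc3: +8 =676
r70=1000110 pc3: +8 =684
r71=1000111 pc4: +16 =700
r72=1001000 pc2: +4 =704
r73=1001001 pc3: +8 =712
r74=1001010 pc3: +8 =720
r75=1001011 pc4: +16 =736
r76=1001100 pc3: +8 =744
r77=1001101 pc4: +16 =760
r78=1001110 pc4: +16 =776
r79=1001111 pc5: +32 =808
r80=1010000 pc2: +4 =812

Answer: 812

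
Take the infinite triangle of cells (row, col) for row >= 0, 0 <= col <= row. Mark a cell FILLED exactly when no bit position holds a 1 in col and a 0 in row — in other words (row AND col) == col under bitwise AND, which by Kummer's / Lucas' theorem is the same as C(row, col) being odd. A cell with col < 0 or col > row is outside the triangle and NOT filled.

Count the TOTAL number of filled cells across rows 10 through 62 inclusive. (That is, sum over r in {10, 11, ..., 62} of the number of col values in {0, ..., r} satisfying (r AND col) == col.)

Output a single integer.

Answer: 632

Derivation:
r10=1010 pc2: +4 =4
r11=1011 pc3: +8 =12
r12=1100 pc2: +4 =16
r13=1101 pc3: +8 =24
r14=1110 pc3: +8 =32
r15=1111 pc4: +16 =48
r16=10000 pc1: +2 =50
r17=10001 pc2: +4 =54
r18=10010 pc2: +4 =58
r19=10011 pc3: +8 =66
r20=10100 pc2: +4 =70
r21=10101 pc3: +8 =78
r22=10110 pc3: +8 =86
r23=10111 pc4: +16 =102
r24=11000 pc2: +4 =106
r25=11001 pc3: +8 =114
r26=11010 pc3: +8 =122
r27=11011 pc4: +16 =138
r28=11100 pc3: +8 =146
r29=11101 pc4: +16 =162
r30=11110 pc4: +16 =178
r31=11111 pc5: +32 =210
r32=100000 pc1: +2 =212
r33=100001 pc2: +4 =216
r34=100010 pc2: +4 =220
r35=100011 pc3: +8 =228
r36=100100 pc2: +4 =232
r37=100101 pc3: +8 =240
r38=100110 pc3: +8 =248
r39=100111 pc4: +16 =264
r40=101000 pc2: +4 =268
r41=101001 pc3: +8 =276
r42=101010 pc3: +8 =284
r43=101011 pc4: +16 =300
r44=101100 pc3: +8 =308
r45=101101 pc4: +16 =324
r46=101110 pc4: +16 =340
r47=101111 pc5: +32 =372
r48=110000 pc2: +4 =376
r49=110001 pc3: +8 =384
r50=110010 pc3: +8 =392
r51=110011 pc4: +16 =408
r52=110100 pc3: +8 =416
r53=110101 pc4: +16 =432
r54=110110 pc4: +16 =448
r55=110111 pc5: +32 =480
r56=111000 pc3: +8 =488
r57=111001 pc4: +16 =504
r58=111010 pc4: +16 =520
r59=111011 pc5: +32 =552
r60=111100 pc4: +16 =568
r61=111101 pc5: +32 =600
r62=111110 pc5: +32 =632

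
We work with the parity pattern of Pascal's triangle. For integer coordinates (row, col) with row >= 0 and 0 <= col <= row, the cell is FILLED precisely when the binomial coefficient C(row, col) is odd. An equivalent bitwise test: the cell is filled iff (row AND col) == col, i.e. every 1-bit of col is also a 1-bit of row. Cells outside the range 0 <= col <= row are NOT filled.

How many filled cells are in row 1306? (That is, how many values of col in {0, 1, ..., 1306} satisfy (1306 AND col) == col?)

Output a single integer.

1306 in binary = 10100011010
popcount(1306) = number of 1-bits in 10100011010 = 5
A col c satisfies (1306 AND c) == c iff every set bit of c is also set in 1306; each of the 5 set bits of 1306 can independently be on or off in c.
count = 2^5 = 32

Answer: 32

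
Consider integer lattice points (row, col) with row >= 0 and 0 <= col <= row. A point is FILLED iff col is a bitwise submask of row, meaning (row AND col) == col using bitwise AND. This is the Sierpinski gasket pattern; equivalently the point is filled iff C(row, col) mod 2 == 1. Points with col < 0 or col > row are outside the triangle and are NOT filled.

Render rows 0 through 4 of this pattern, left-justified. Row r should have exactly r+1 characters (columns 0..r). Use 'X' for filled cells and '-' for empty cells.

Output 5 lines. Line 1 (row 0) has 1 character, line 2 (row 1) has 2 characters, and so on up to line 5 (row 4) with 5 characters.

r0=0: X
r1=1: XX
r2=10: X-X
r3=11: XXXX
r4=100: X---X

Answer: X
XX
X-X
XXXX
X---X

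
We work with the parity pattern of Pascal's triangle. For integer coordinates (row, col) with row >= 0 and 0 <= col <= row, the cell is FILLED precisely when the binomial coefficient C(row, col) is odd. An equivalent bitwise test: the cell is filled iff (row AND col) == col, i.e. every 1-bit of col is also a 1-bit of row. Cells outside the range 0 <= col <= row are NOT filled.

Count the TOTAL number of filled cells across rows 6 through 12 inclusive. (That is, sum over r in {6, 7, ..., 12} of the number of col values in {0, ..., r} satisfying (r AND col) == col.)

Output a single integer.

Answer: 34

Derivation:
r6=110 pc2: +4 =4
r7=111 pc3: +8 =12
r8=1000 pc1: +2 =14
r9=1001 pc2: +4 =18
r10=1010 pc2: +4 =22
r11=1011 pc3: +8 =30
r12=1100 pc2: +4 =34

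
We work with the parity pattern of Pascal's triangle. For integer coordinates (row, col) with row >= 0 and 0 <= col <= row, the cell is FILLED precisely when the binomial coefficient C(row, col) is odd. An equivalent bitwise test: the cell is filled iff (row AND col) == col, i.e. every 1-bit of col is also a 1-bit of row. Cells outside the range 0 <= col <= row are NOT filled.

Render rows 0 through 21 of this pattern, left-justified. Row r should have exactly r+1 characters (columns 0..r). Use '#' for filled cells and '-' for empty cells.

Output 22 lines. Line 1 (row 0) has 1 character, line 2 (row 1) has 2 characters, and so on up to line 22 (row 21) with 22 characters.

r0=0: #
r1=1: ##
r2=10: #-#
r3=11: ####
r4=100: #---#
r5=101: ##--##
r6=110: #-#-#-#
r7=111: ########
r8=1000: #-------#
r9=1001: ##------##
r10=1010: #-#-----#-#
r11=1011: ####----####
r12=1100: #---#---#---#
r13=1101: ##--##--##--##
r14=1110: #-#-#-#-#-#-#-#
r15=1111: ################
r16=10000: #---------------#
r17=10001: ##--------------##
r18=10010: #-#-------------#-#
r19=10011: ####------------####
r20=10100: #---#-----------#---#
r21=10101: ##--##----------##--##

Answer: #
##
#-#
####
#---#
##--##
#-#-#-#
########
#-------#
##------##
#-#-----#-#
####----####
#---#---#---#
##--##--##--##
#-#-#-#-#-#-#-#
################
#---------------#
##--------------##
#-#-------------#-#
####------------####
#---#-----------#---#
##--##----------##--##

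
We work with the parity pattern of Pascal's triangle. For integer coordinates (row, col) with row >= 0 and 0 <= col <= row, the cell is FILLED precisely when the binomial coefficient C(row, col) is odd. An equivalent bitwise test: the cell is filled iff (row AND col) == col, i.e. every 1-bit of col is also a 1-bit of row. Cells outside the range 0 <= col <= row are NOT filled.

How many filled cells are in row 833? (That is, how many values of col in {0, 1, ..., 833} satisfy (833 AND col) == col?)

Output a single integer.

833 in binary = 1101000001
popcount(833) = number of 1-bits in 1101000001 = 4
A col c satisfies (833 AND c) == c iff every set bit of c is also set in 833; each of the 4 set bits of 833 can independently be on or off in c.
count = 2^4 = 16

Answer: 16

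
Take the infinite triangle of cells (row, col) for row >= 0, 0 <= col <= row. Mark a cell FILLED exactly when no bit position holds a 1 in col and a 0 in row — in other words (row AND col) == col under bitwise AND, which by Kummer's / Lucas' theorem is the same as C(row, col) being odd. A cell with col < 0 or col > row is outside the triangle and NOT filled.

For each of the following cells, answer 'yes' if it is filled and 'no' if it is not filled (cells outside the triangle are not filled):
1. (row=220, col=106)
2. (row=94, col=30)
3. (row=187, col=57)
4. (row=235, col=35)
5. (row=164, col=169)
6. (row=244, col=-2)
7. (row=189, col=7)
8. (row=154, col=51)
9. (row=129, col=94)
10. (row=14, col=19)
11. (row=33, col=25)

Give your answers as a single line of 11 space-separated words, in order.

(220,106): row=0b11011100, col=0b1101010, row AND col = 0b1001000 = 72; 72 != 106 -> empty
(94,30): row=0b1011110, col=0b11110, row AND col = 0b11110 = 30; 30 == 30 -> filled
(187,57): row=0b10111011, col=0b111001, row AND col = 0b111001 = 57; 57 == 57 -> filled
(235,35): row=0b11101011, col=0b100011, row AND col = 0b100011 = 35; 35 == 35 -> filled
(164,169): col outside [0, 164] -> not filled
(244,-2): col outside [0, 244] -> not filled
(189,7): row=0b10111101, col=0b111, row AND col = 0b101 = 5; 5 != 7 -> empty
(154,51): row=0b10011010, col=0b110011, row AND col = 0b10010 = 18; 18 != 51 -> empty
(129,94): row=0b10000001, col=0b1011110, row AND col = 0b0 = 0; 0 != 94 -> empty
(14,19): col outside [0, 14] -> not filled
(33,25): row=0b100001, col=0b11001, row AND col = 0b1 = 1; 1 != 25 -> empty

Answer: no yes yes yes no no no no no no no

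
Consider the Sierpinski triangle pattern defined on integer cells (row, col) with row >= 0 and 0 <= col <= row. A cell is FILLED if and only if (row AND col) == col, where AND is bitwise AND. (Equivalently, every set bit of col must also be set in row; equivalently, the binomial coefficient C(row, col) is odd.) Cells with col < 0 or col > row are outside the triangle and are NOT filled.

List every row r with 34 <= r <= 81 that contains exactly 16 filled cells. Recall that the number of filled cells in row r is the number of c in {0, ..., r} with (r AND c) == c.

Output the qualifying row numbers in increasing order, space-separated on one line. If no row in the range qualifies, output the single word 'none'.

Answer: 39 43 45 46 51 53 54 57 58 60 71 75 77 78

Derivation:
Row r has 2^popcount(r) filled cells, so we need popcount(r) = log2(16) = 4.
Scan r = 34..81 and keep those with exactly 4 one-bits:
r=34=100010 popcount=2 -> skip
r=35=100011 popcount=3 -> skip
r=36=100100 popcount=2 -> skip
r=37=100101 popcount=3 -> skip
r=38=100110 popcount=3 -> skip
r=39=100111 popcount=4 -> KEEP
r=40=101000 popcount=2 -> skip
r=41=101001 popcount=3 -> skip
r=42=101010 popcount=3 -> skip
r=43=101011 popcount=4 -> KEEP
r=44=101100 popcount=3 -> skip
r=45=101101 popcount=4 -> KEEP
r=46=101110 popcount=4 -> KEEP
r=47=101111 popcount=5 -> skip
r=48=110000 popcount=2 -> skip
r=49=110001 popcount=3 -> skip
r=50=110010 popcount=3 -> skip
r=51=110011 popcount=4 -> KEEP
r=52=110100 popcount=3 -> skip
r=53=110101 popcount=4 -> KEEP
r=54=110110 popcount=4 -> KEEP
r=55=110111 popcount=5 -> skip
r=56=111000 popcount=3 -> skip
r=57=111001 popcount=4 -> KEEP
r=58=111010 popcount=4 -> KEEP
r=59=111011 popcount=5 -> skip
r=60=111100 popcount=4 -> KEEP
r=61=111101 popcount=5 -> skip
r=62=111110 popcount=5 -> skip
r=63=111111 popcount=6 -> skip
r=64=1000000 popcount=1 -> skip
r=65=1000001 popcount=2 -> skip
r=66=1000010 popcount=2 -> skip
r=67=1000011 popcount=3 -> skip
r=68=1000100 popcount=2 -> skip
r=69=1000101 popcount=3 -> skip
r=70=1000110 popcount=3 -> skip
r=71=1000111 popcount=4 -> KEEP
r=72=1001000 popcount=2 -> skip
r=73=1001001 popcount=3 -> skip
r=74=1001010 popcount=3 -> skip
r=75=1001011 popcount=4 -> KEEP
r=76=1001100 popcount=3 -> skip
r=77=1001101 popcount=4 -> KEEP
r=78=1001110 popcount=4 -> KEEP
r=79=1001111 popcount=5 -> skip
r=80=1010000 popcount=2 -> skip
r=81=1010001 popcount=3 -> skip
Kept rows: 39 43 45 46 51 53 54 57 58 60 71 75 77 78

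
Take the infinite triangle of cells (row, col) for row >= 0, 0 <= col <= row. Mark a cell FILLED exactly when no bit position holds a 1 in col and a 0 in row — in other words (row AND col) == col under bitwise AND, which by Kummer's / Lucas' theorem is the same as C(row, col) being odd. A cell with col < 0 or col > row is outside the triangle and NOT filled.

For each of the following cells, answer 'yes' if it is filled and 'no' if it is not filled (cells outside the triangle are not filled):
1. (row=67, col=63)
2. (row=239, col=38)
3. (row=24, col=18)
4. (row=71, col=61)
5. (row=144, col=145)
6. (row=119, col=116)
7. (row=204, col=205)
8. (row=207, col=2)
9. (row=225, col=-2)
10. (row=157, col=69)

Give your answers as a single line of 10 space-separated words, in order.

(67,63): row=0b1000011, col=0b111111, row AND col = 0b11 = 3; 3 != 63 -> empty
(239,38): row=0b11101111, col=0b100110, row AND col = 0b100110 = 38; 38 == 38 -> filled
(24,18): row=0b11000, col=0b10010, row AND col = 0b10000 = 16; 16 != 18 -> empty
(71,61): row=0b1000111, col=0b111101, row AND col = 0b101 = 5; 5 != 61 -> empty
(144,145): col outside [0, 144] -> not filled
(119,116): row=0b1110111, col=0b1110100, row AND col = 0b1110100 = 116; 116 == 116 -> filled
(204,205): col outside [0, 204] -> not filled
(207,2): row=0b11001111, col=0b10, row AND col = 0b10 = 2; 2 == 2 -> filled
(225,-2): col outside [0, 225] -> not filled
(157,69): row=0b10011101, col=0b1000101, row AND col = 0b101 = 5; 5 != 69 -> empty

Answer: no yes no no no yes no yes no no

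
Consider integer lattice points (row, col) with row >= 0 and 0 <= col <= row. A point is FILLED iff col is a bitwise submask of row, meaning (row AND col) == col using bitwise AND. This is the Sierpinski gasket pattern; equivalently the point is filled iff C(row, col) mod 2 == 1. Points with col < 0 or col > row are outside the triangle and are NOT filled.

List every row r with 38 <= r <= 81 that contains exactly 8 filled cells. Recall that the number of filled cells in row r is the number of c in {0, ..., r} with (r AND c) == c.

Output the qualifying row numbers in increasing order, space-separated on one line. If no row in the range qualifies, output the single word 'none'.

Row r has 2^popcount(r) filled cells, so we need popcount(r) = log2(8) = 3.
Scan r = 38..81 and keep those with exactly 3 one-bits:
r=38=100110 popcount=3 -> KEEP
r=39=100111 popcount=4 -> skip
r=40=101000 popcount=2 -> skip
r=41=101001 popcount=3 -> KEEP
r=42=101010 popcount=3 -> KEEP
r=43=101011 popcount=4 -> skip
r=44=101100 popcount=3 -> KEEP
r=45=101101 popcount=4 -> skip
r=46=101110 popcount=4 -> skip
r=47=101111 popcount=5 -> skip
r=48=110000 popcount=2 -> skip
r=49=110001 popcount=3 -> KEEP
r=50=110010 popcount=3 -> KEEP
r=51=110011 popcount=4 -> skip
r=52=110100 popcount=3 -> KEEP
r=53=110101 popcount=4 -> skip
r=54=110110 popcount=4 -> skip
r=55=110111 popcount=5 -> skip
r=56=111000 popcount=3 -> KEEP
r=57=111001 popcount=4 -> skip
r=58=111010 popcount=4 -> skip
r=59=111011 popcount=5 -> skip
r=60=111100 popcount=4 -> skip
r=61=111101 popcount=5 -> skip
r=62=111110 popcount=5 -> skip
r=63=111111 popcount=6 -> skip
r=64=1000000 popcount=1 -> skip
r=65=1000001 popcount=2 -> skip
r=66=1000010 popcount=2 -> skip
r=67=1000011 popcount=3 -> KEEP
r=68=1000100 popcount=2 -> skip
r=69=1000101 popcount=3 -> KEEP
r=70=1000110 popcount=3 -> KEEP
r=71=1000111 popcount=4 -> skip
r=72=1001000 popcount=2 -> skip
r=73=1001001 popcount=3 -> KEEP
r=74=1001010 popcount=3 -> KEEP
r=75=1001011 popcount=4 -> skip
r=76=1001100 popcount=3 -> KEEP
r=77=1001101 popcount=4 -> skip
r=78=1001110 popcount=4 -> skip
r=79=1001111 popcount=5 -> skip
r=80=1010000 popcount=2 -> skip
r=81=1010001 popcount=3 -> KEEP
Kept rows: 38 41 42 44 49 50 52 56 67 69 70 73 74 76 81

Answer: 38 41 42 44 49 50 52 56 67 69 70 73 74 76 81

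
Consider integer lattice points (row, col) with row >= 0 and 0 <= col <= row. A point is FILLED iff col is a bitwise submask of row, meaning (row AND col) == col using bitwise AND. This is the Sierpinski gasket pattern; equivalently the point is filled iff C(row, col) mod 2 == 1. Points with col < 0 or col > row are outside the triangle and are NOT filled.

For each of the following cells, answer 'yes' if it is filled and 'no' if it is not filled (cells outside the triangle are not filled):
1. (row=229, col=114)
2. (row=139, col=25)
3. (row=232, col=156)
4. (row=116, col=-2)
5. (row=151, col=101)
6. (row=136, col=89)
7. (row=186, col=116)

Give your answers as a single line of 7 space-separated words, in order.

Answer: no no no no no no no

Derivation:
(229,114): row=0b11100101, col=0b1110010, row AND col = 0b1100000 = 96; 96 != 114 -> empty
(139,25): row=0b10001011, col=0b11001, row AND col = 0b1001 = 9; 9 != 25 -> empty
(232,156): row=0b11101000, col=0b10011100, row AND col = 0b10001000 = 136; 136 != 156 -> empty
(116,-2): col outside [0, 116] -> not filled
(151,101): row=0b10010111, col=0b1100101, row AND col = 0b101 = 5; 5 != 101 -> empty
(136,89): row=0b10001000, col=0b1011001, row AND col = 0b1000 = 8; 8 != 89 -> empty
(186,116): row=0b10111010, col=0b1110100, row AND col = 0b110000 = 48; 48 != 116 -> empty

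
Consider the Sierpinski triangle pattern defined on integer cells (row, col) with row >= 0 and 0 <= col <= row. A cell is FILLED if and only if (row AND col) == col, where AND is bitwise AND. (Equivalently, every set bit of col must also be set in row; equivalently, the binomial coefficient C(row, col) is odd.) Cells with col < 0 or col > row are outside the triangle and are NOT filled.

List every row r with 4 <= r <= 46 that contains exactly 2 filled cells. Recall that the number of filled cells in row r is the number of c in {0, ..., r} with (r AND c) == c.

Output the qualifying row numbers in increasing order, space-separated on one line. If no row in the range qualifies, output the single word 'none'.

Row r has 2^popcount(r) filled cells, so we need popcount(r) = log2(2) = 1.
Scan r = 4..46 and keep those with exactly 1 one-bits:
r=4=100 popcount=1 -> KEEP
r=5=101 popcount=2 -> skip
r=6=110 popcount=2 -> skip
r=7=111 popcount=3 -> skip
r=8=1000 popcount=1 -> KEEP
r=9=1001 popcount=2 -> skip
r=10=1010 popcount=2 -> skip
r=11=1011 popcount=3 -> skip
r=12=1100 popcount=2 -> skip
r=13=1101 popcount=3 -> skip
r=14=1110 popcount=3 -> skip
r=15=1111 popcount=4 -> skip
r=16=10000 popcount=1 -> KEEP
r=17=10001 popcount=2 -> skip
r=18=10010 popcount=2 -> skip
r=19=10011 popcount=3 -> skip
r=20=10100 popcount=2 -> skip
r=21=10101 popcount=3 -> skip
r=22=10110 popcount=3 -> skip
r=23=10111 popcount=4 -> skip
r=24=11000 popcount=2 -> skip
r=25=11001 popcount=3 -> skip
r=26=11010 popcount=3 -> skip
r=27=11011 popcount=4 -> skip
r=28=11100 popcount=3 -> skip
r=29=11101 popcount=4 -> skip
r=30=11110 popcount=4 -> skip
r=31=11111 popcount=5 -> skip
r=32=100000 popcount=1 -> KEEP
r=33=100001 popcount=2 -> skip
r=34=100010 popcount=2 -> skip
r=35=100011 popcount=3 -> skip
r=36=100100 popcount=2 -> skip
r=37=100101 popcount=3 -> skip
r=38=100110 popcount=3 -> skip
r=39=100111 popcount=4 -> skip
r=40=101000 popcount=2 -> skip
r=41=101001 popcount=3 -> skip
r=42=101010 popcount=3 -> skip
r=43=101011 popcount=4 -> skip
r=44=101100 popcount=3 -> skip
r=45=101101 popcount=4 -> skip
r=46=101110 popcount=4 -> skip
Kept rows: 4 8 16 32

Answer: 4 8 16 32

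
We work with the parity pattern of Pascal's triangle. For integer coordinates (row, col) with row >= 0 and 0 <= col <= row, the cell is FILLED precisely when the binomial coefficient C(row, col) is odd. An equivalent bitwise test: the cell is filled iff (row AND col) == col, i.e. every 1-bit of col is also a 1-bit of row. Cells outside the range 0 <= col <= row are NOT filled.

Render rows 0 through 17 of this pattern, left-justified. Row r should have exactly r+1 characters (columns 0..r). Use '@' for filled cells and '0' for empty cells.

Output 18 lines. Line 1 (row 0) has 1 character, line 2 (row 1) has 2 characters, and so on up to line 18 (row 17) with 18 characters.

r0=0: @
r1=1: @@
r2=10: @0@
r3=11: @@@@
r4=100: @000@
r5=101: @@00@@
r6=110: @0@0@0@
r7=111: @@@@@@@@
r8=1000: @0000000@
r9=1001: @@000000@@
r10=1010: @0@00000@0@
r11=1011: @@@@0000@@@@
r12=1100: @000@000@000@
r13=1101: @@00@@00@@00@@
r14=1110: @0@0@0@0@0@0@0@
r15=1111: @@@@@@@@@@@@@@@@
r16=10000: @000000000000000@
r17=10001: @@00000000000000@@

Answer: @
@@
@0@
@@@@
@000@
@@00@@
@0@0@0@
@@@@@@@@
@0000000@
@@000000@@
@0@00000@0@
@@@@0000@@@@
@000@000@000@
@@00@@00@@00@@
@0@0@0@0@0@0@0@
@@@@@@@@@@@@@@@@
@000000000000000@
@@00000000000000@@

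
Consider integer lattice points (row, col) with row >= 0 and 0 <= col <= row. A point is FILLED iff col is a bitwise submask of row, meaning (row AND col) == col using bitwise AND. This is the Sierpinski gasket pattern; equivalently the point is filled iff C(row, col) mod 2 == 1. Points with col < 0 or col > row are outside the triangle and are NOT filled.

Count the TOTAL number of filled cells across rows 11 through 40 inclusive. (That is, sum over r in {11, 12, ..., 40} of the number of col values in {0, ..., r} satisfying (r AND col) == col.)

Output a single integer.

Answer: 264

Derivation:
r11=1011 pc3: +8 =8
r12=1100 pc2: +4 =12
r13=1101 pc3: +8 =20
r14=1110 pc3: +8 =28
r15=1111 pc4: +16 =44
r16=10000 pc1: +2 =46
r17=10001 pc2: +4 =50
r18=10010 pc2: +4 =54
r19=10011 pc3: +8 =62
r20=10100 pc2: +4 =66
r21=10101 pc3: +8 =74
r22=10110 pc3: +8 =82
r23=10111 pc4: +16 =98
r24=11000 pc2: +4 =102
r25=11001 pc3: +8 =110
r26=11010 pc3: +8 =118
r27=11011 pc4: +16 =134
r28=11100 pc3: +8 =142
r29=11101 pc4: +16 =158
r30=11110 pc4: +16 =174
r31=11111 pc5: +32 =206
r32=100000 pc1: +2 =208
r33=100001 pc2: +4 =212
r34=100010 pc2: +4 =216
r35=100011 pc3: +8 =224
r36=100100 pc2: +4 =228
r37=100101 pc3: +8 =236
r38=100110 pc3: +8 =244
r39=100111 pc4: +16 =260
r40=101000 pc2: +4 =264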